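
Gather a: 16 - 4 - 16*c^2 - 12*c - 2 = -16*c^2 - 12*c + 10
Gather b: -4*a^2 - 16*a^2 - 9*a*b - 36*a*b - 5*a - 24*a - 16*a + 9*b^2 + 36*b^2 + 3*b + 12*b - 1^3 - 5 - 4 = -20*a^2 - 45*a + 45*b^2 + b*(15 - 45*a) - 10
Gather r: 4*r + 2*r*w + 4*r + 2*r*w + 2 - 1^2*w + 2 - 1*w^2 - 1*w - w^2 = r*(4*w + 8) - 2*w^2 - 2*w + 4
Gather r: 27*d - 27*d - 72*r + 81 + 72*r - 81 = 0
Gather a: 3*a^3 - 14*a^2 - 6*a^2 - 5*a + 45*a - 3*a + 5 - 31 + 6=3*a^3 - 20*a^2 + 37*a - 20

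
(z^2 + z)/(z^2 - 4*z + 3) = z*(z + 1)/(z^2 - 4*z + 3)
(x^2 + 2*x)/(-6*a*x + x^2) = (x + 2)/(-6*a + x)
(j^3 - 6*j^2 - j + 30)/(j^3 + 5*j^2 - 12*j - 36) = (j - 5)/(j + 6)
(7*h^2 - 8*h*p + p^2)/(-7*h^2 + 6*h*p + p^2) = (-7*h + p)/(7*h + p)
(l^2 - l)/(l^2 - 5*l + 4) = l/(l - 4)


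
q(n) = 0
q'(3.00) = 0.00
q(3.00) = 0.00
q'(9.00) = 0.00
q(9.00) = 0.00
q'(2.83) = 0.00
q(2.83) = 0.00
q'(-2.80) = 0.00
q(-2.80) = 0.00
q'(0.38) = 0.00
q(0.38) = 0.00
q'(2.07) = 0.00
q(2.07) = 0.00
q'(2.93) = 0.00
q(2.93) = 0.00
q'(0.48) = 0.00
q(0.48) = 0.00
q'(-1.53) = 0.00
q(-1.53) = 0.00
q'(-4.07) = 0.00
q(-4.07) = 0.00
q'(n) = 0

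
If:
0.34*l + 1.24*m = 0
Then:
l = -3.64705882352941*m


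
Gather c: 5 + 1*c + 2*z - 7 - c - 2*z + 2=0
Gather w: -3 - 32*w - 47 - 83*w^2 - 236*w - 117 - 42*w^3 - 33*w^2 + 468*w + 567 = -42*w^3 - 116*w^2 + 200*w + 400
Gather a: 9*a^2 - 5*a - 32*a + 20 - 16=9*a^2 - 37*a + 4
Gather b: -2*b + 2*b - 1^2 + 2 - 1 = 0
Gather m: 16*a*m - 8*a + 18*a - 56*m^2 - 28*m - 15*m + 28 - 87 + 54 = 10*a - 56*m^2 + m*(16*a - 43) - 5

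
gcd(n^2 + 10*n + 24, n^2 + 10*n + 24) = n^2 + 10*n + 24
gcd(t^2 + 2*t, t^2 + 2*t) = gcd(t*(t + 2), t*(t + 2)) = t^2 + 2*t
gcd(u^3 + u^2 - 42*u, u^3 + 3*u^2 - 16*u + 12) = 1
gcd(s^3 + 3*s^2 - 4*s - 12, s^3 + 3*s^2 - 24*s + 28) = s - 2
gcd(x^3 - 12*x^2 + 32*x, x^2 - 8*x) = x^2 - 8*x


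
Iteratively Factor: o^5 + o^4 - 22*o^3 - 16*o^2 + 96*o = (o + 4)*(o^4 - 3*o^3 - 10*o^2 + 24*o) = (o + 3)*(o + 4)*(o^3 - 6*o^2 + 8*o) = (o - 4)*(o + 3)*(o + 4)*(o^2 - 2*o) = (o - 4)*(o - 2)*(o + 3)*(o + 4)*(o)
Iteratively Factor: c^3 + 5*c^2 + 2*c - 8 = (c + 2)*(c^2 + 3*c - 4) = (c + 2)*(c + 4)*(c - 1)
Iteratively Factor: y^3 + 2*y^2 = (y)*(y^2 + 2*y) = y*(y + 2)*(y)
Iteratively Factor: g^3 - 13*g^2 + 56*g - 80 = (g - 5)*(g^2 - 8*g + 16) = (g - 5)*(g - 4)*(g - 4)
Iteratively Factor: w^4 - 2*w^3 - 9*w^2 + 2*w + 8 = (w + 2)*(w^3 - 4*w^2 - w + 4) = (w - 4)*(w + 2)*(w^2 - 1) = (w - 4)*(w + 1)*(w + 2)*(w - 1)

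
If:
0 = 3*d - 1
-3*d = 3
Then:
No Solution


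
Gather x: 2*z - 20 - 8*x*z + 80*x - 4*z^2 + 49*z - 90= x*(80 - 8*z) - 4*z^2 + 51*z - 110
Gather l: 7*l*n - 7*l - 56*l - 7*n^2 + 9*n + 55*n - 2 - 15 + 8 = l*(7*n - 63) - 7*n^2 + 64*n - 9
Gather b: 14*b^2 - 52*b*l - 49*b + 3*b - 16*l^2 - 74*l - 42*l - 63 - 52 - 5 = 14*b^2 + b*(-52*l - 46) - 16*l^2 - 116*l - 120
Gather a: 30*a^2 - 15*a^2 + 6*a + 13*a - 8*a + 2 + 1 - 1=15*a^2 + 11*a + 2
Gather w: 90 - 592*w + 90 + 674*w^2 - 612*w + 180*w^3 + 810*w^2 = 180*w^3 + 1484*w^2 - 1204*w + 180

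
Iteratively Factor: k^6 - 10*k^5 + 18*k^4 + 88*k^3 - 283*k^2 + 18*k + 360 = (k - 3)*(k^5 - 7*k^4 - 3*k^3 + 79*k^2 - 46*k - 120) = (k - 3)*(k + 1)*(k^4 - 8*k^3 + 5*k^2 + 74*k - 120) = (k - 4)*(k - 3)*(k + 1)*(k^3 - 4*k^2 - 11*k + 30) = (k - 4)*(k - 3)*(k + 1)*(k + 3)*(k^2 - 7*k + 10) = (k - 5)*(k - 4)*(k - 3)*(k + 1)*(k + 3)*(k - 2)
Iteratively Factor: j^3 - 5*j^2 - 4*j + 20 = (j - 2)*(j^2 - 3*j - 10) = (j - 2)*(j + 2)*(j - 5)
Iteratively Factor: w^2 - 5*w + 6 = (w - 2)*(w - 3)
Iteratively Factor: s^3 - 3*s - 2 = (s + 1)*(s^2 - s - 2) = (s - 2)*(s + 1)*(s + 1)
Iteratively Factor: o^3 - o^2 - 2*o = (o - 2)*(o^2 + o) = o*(o - 2)*(o + 1)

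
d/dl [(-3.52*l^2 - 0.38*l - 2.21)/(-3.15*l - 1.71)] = (11.088*l^2 + 12.0384*l - 6.3117)/(9.9225*l^2 + 10.773*l + 2.9241)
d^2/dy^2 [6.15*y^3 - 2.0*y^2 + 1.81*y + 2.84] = 36.9*y - 4.0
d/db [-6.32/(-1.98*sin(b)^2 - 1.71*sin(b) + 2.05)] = -(25.0272*sin(b) + 10.8072)*cos(b)/(1.98*sin(b)^2 + 1.71*sin(b) - 2.05)^2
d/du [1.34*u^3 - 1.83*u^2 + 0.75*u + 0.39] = 4.02*u^2 - 3.66*u + 0.75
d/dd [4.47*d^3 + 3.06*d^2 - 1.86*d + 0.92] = 13.41*d^2 + 6.12*d - 1.86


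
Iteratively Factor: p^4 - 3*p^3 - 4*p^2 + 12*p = (p)*(p^3 - 3*p^2 - 4*p + 12) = p*(p - 3)*(p^2 - 4) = p*(p - 3)*(p + 2)*(p - 2)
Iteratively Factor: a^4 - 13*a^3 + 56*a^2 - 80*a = (a - 5)*(a^3 - 8*a^2 + 16*a) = a*(a - 5)*(a^2 - 8*a + 16) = a*(a - 5)*(a - 4)*(a - 4)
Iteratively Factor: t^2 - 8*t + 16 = (t - 4)*(t - 4)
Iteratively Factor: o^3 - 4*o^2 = (o)*(o^2 - 4*o) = o^2*(o - 4)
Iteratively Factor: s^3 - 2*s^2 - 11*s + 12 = (s - 4)*(s^2 + 2*s - 3) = (s - 4)*(s - 1)*(s + 3)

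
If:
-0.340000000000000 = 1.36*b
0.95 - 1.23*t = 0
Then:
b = -0.25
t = 0.77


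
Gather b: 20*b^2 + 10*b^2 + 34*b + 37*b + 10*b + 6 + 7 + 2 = 30*b^2 + 81*b + 15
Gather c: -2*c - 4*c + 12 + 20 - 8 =24 - 6*c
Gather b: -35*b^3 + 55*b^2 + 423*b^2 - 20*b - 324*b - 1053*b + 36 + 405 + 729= -35*b^3 + 478*b^2 - 1397*b + 1170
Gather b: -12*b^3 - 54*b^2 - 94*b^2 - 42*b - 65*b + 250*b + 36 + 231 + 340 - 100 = -12*b^3 - 148*b^2 + 143*b + 507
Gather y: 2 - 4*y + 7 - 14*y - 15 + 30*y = 12*y - 6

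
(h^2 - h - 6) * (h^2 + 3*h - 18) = h^4 + 2*h^3 - 27*h^2 + 108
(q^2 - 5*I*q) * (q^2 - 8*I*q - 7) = q^4 - 13*I*q^3 - 47*q^2 + 35*I*q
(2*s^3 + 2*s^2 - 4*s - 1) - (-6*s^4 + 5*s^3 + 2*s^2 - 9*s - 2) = 6*s^4 - 3*s^3 + 5*s + 1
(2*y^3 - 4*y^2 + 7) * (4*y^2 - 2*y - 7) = 8*y^5 - 20*y^4 - 6*y^3 + 56*y^2 - 14*y - 49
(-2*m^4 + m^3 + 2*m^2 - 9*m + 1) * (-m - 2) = 2*m^5 + 3*m^4 - 4*m^3 + 5*m^2 + 17*m - 2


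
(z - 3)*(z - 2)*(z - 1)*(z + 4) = z^4 - 2*z^3 - 13*z^2 + 38*z - 24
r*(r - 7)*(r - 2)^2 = r^4 - 11*r^3 + 32*r^2 - 28*r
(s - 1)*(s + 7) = s^2 + 6*s - 7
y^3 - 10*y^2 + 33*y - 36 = (y - 4)*(y - 3)^2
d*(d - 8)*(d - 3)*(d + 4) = d^4 - 7*d^3 - 20*d^2 + 96*d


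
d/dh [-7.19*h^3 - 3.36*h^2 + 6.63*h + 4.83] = -21.57*h^2 - 6.72*h + 6.63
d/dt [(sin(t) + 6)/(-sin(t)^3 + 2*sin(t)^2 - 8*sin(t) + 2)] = 2*(sin(t)^3 + 8*sin(t)^2 - 12*sin(t) + 25)*cos(t)/(sin(t)^3 - 2*sin(t)^2 + 8*sin(t) - 2)^2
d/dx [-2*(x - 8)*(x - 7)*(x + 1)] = -6*x^2 + 56*x - 82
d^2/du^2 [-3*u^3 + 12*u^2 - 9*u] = 24 - 18*u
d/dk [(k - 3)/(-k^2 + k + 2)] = (-k^2 + k + (k - 3)*(2*k - 1) + 2)/(-k^2 + k + 2)^2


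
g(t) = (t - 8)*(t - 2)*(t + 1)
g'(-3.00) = 87.00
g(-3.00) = -110.00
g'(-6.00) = 222.00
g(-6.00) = -560.00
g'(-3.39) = 101.50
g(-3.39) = -146.73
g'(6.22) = 10.11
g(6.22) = -54.23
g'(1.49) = -14.16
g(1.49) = 8.27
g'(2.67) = -20.67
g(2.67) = -13.11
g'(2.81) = -20.89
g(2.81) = -16.02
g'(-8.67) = 387.57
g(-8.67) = -1364.25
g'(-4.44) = 145.06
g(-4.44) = -275.59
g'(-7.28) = 296.04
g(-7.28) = -890.49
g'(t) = (t - 8)*(t - 2) + (t - 8)*(t + 1) + (t - 2)*(t + 1) = 3*t^2 - 18*t + 6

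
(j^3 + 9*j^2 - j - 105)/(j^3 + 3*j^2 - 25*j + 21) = (j + 5)/(j - 1)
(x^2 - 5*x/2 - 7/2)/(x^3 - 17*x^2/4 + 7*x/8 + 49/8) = 4/(4*x - 7)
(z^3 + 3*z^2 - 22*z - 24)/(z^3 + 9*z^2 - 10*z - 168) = (z + 1)/(z + 7)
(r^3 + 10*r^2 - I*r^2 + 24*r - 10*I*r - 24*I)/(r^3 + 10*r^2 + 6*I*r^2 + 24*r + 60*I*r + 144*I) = (r - I)/(r + 6*I)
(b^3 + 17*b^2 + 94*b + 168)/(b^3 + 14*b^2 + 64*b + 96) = (b + 7)/(b + 4)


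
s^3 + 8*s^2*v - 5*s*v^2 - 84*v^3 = (s - 3*v)*(s + 4*v)*(s + 7*v)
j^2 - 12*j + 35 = (j - 7)*(j - 5)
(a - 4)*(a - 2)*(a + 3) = a^3 - 3*a^2 - 10*a + 24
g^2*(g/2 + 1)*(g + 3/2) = g^4/2 + 7*g^3/4 + 3*g^2/2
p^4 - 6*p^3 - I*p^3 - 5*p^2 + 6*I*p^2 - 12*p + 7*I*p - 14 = (p - 7)*(p + 1)*(p - 2*I)*(p + I)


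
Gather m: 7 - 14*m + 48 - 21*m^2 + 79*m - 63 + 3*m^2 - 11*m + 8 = -18*m^2 + 54*m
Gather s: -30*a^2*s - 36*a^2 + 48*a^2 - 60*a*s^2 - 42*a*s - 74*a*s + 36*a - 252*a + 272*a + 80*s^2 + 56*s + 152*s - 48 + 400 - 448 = 12*a^2 + 56*a + s^2*(80 - 60*a) + s*(-30*a^2 - 116*a + 208) - 96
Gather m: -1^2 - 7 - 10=-18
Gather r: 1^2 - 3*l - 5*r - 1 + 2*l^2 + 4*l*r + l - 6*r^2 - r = 2*l^2 - 2*l - 6*r^2 + r*(4*l - 6)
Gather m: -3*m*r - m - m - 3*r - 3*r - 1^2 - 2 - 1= m*(-3*r - 2) - 6*r - 4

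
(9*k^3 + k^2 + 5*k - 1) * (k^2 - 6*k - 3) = 9*k^5 - 53*k^4 - 28*k^3 - 34*k^2 - 9*k + 3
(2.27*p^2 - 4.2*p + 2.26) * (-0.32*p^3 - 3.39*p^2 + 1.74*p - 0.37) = -0.7264*p^5 - 6.3513*p^4 + 17.4646*p^3 - 15.8093*p^2 + 5.4864*p - 0.8362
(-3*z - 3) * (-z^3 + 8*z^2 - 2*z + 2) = 3*z^4 - 21*z^3 - 18*z^2 - 6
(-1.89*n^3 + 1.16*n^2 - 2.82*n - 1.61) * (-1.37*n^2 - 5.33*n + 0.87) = 2.5893*n^5 + 8.4845*n^4 - 3.9637*n^3 + 18.2455*n^2 + 6.1279*n - 1.4007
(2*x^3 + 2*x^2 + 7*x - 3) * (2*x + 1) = 4*x^4 + 6*x^3 + 16*x^2 + x - 3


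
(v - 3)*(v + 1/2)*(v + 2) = v^3 - v^2/2 - 13*v/2 - 3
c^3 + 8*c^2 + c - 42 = (c - 2)*(c + 3)*(c + 7)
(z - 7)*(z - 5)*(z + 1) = z^3 - 11*z^2 + 23*z + 35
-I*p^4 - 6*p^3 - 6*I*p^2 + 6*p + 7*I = (p + 1)*(p - 7*I)*(p + I)*(-I*p + I)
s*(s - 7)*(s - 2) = s^3 - 9*s^2 + 14*s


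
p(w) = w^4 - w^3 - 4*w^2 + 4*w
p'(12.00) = 6388.00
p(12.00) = 18480.00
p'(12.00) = 6388.00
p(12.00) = 18480.00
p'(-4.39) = -357.11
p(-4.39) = 361.37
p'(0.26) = 1.79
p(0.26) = 0.76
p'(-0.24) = 5.69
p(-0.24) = -1.17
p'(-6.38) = -1105.85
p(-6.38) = 1728.20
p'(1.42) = -1.96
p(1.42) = -1.18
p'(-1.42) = -2.14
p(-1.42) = -6.82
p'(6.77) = 1053.50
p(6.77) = 1634.11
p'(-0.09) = 4.69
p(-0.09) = -0.39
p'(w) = 4*w^3 - 3*w^2 - 8*w + 4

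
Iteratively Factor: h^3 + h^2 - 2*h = (h + 2)*(h^2 - h) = h*(h + 2)*(h - 1)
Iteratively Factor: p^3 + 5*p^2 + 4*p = (p + 4)*(p^2 + p) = (p + 1)*(p + 4)*(p)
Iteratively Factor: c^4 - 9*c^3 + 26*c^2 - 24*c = (c - 4)*(c^3 - 5*c^2 + 6*c) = (c - 4)*(c - 3)*(c^2 - 2*c) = c*(c - 4)*(c - 3)*(c - 2)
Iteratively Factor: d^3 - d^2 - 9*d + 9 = (d - 3)*(d^2 + 2*d - 3) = (d - 3)*(d + 3)*(d - 1)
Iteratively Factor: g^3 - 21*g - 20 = (g + 4)*(g^2 - 4*g - 5) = (g - 5)*(g + 4)*(g + 1)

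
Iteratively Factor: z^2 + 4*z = (z + 4)*(z)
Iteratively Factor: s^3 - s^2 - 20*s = (s)*(s^2 - s - 20) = s*(s + 4)*(s - 5)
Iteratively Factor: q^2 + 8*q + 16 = (q + 4)*(q + 4)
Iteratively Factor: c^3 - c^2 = (c)*(c^2 - c) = c^2*(c - 1)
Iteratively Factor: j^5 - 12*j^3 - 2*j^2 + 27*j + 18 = (j + 3)*(j^4 - 3*j^3 - 3*j^2 + 7*j + 6) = (j - 2)*(j + 3)*(j^3 - j^2 - 5*j - 3) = (j - 2)*(j + 1)*(j + 3)*(j^2 - 2*j - 3) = (j - 3)*(j - 2)*(j + 1)*(j + 3)*(j + 1)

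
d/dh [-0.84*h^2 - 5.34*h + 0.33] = -1.68*h - 5.34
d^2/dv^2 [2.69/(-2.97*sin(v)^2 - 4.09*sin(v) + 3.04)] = (94.912884*sin(v)^4 + 98.028711*sin(v)^3 - 0.220849000000015*sin(v)^2 - 162.611038*sin(v) - 138.572122)/(2.97*sin(v)^2 + 4.09*sin(v) - 3.04)^3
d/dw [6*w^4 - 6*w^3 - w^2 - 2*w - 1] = 24*w^3 - 18*w^2 - 2*w - 2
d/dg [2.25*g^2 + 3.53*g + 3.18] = 4.5*g + 3.53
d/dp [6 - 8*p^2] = -16*p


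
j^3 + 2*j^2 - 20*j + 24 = (j - 2)^2*(j + 6)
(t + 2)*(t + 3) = t^2 + 5*t + 6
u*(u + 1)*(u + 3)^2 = u^4 + 7*u^3 + 15*u^2 + 9*u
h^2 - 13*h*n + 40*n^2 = (h - 8*n)*(h - 5*n)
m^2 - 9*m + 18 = (m - 6)*(m - 3)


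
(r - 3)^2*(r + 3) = r^3 - 3*r^2 - 9*r + 27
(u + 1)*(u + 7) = u^2 + 8*u + 7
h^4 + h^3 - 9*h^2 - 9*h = h*(h - 3)*(h + 1)*(h + 3)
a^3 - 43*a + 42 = (a - 6)*(a - 1)*(a + 7)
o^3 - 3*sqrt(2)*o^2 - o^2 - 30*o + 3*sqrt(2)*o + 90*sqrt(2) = (o - 6)*(o + 5)*(o - 3*sqrt(2))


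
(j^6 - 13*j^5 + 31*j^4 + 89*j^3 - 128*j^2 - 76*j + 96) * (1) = j^6 - 13*j^5 + 31*j^4 + 89*j^3 - 128*j^2 - 76*j + 96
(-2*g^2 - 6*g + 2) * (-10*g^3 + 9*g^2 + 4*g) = 20*g^5 + 42*g^4 - 82*g^3 - 6*g^2 + 8*g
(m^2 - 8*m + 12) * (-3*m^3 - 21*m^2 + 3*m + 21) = -3*m^5 + 3*m^4 + 135*m^3 - 255*m^2 - 132*m + 252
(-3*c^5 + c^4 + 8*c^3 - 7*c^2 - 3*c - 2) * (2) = -6*c^5 + 2*c^4 + 16*c^3 - 14*c^2 - 6*c - 4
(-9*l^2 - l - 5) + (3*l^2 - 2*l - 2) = -6*l^2 - 3*l - 7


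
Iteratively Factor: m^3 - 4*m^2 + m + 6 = (m + 1)*(m^2 - 5*m + 6) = (m - 3)*(m + 1)*(m - 2)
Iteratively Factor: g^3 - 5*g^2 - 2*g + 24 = (g - 4)*(g^2 - g - 6) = (g - 4)*(g + 2)*(g - 3)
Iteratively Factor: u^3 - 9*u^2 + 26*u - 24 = (u - 3)*(u^2 - 6*u + 8) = (u - 4)*(u - 3)*(u - 2)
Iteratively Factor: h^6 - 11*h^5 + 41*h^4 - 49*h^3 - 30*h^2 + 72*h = (h + 1)*(h^5 - 12*h^4 + 53*h^3 - 102*h^2 + 72*h) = (h - 4)*(h + 1)*(h^4 - 8*h^3 + 21*h^2 - 18*h) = (h - 4)*(h - 2)*(h + 1)*(h^3 - 6*h^2 + 9*h) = (h - 4)*(h - 3)*(h - 2)*(h + 1)*(h^2 - 3*h) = h*(h - 4)*(h - 3)*(h - 2)*(h + 1)*(h - 3)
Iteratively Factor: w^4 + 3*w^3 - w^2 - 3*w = (w + 3)*(w^3 - w) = (w - 1)*(w + 3)*(w^2 + w) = w*(w - 1)*(w + 3)*(w + 1)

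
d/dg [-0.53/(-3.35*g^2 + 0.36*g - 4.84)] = (0.1908 - 3.551*g)/(3.35*g^2 - 0.36*g + 4.84)^2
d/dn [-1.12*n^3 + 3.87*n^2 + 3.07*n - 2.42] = -3.36*n^2 + 7.74*n + 3.07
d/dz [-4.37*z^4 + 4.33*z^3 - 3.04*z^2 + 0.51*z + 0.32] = -17.48*z^3 + 12.99*z^2 - 6.08*z + 0.51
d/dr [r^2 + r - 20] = 2*r + 1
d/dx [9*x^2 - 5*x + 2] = 18*x - 5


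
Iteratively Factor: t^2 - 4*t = (t)*(t - 4)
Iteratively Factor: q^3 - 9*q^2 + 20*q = (q - 5)*(q^2 - 4*q) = (q - 5)*(q - 4)*(q)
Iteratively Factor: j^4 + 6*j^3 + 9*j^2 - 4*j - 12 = (j - 1)*(j^3 + 7*j^2 + 16*j + 12) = (j - 1)*(j + 2)*(j^2 + 5*j + 6) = (j - 1)*(j + 2)*(j + 3)*(j + 2)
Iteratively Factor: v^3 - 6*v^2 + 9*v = (v - 3)*(v^2 - 3*v) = (v - 3)^2*(v)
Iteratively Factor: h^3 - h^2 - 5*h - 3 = (h - 3)*(h^2 + 2*h + 1) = (h - 3)*(h + 1)*(h + 1)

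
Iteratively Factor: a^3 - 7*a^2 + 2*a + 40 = (a + 2)*(a^2 - 9*a + 20) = (a - 5)*(a + 2)*(a - 4)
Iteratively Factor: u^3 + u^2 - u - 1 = (u + 1)*(u^2 - 1) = (u - 1)*(u + 1)*(u + 1)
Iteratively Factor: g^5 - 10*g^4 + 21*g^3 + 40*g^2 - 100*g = (g + 2)*(g^4 - 12*g^3 + 45*g^2 - 50*g) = (g - 5)*(g + 2)*(g^3 - 7*g^2 + 10*g) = (g - 5)*(g - 2)*(g + 2)*(g^2 - 5*g) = (g - 5)^2*(g - 2)*(g + 2)*(g)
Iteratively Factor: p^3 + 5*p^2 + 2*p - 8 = (p + 2)*(p^2 + 3*p - 4) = (p + 2)*(p + 4)*(p - 1)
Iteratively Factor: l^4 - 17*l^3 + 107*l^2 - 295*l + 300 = (l - 4)*(l^3 - 13*l^2 + 55*l - 75) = (l - 4)*(l - 3)*(l^2 - 10*l + 25) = (l - 5)*(l - 4)*(l - 3)*(l - 5)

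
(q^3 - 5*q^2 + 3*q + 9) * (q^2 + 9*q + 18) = q^5 + 4*q^4 - 24*q^3 - 54*q^2 + 135*q + 162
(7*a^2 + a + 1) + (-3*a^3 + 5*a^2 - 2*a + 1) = -3*a^3 + 12*a^2 - a + 2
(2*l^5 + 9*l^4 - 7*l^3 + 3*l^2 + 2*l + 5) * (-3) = -6*l^5 - 27*l^4 + 21*l^3 - 9*l^2 - 6*l - 15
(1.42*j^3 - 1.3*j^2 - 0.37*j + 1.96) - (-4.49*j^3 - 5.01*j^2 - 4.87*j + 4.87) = 5.91*j^3 + 3.71*j^2 + 4.5*j - 2.91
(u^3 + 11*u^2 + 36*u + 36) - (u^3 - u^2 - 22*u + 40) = 12*u^2 + 58*u - 4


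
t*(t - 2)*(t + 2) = t^3 - 4*t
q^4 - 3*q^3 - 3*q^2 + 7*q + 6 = (q - 3)*(q - 2)*(q + 1)^2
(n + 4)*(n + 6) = n^2 + 10*n + 24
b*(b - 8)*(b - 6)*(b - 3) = b^4 - 17*b^3 + 90*b^2 - 144*b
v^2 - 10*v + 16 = (v - 8)*(v - 2)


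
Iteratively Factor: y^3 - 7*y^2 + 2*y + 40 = (y + 2)*(y^2 - 9*y + 20) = (y - 5)*(y + 2)*(y - 4)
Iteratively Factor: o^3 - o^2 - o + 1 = (o + 1)*(o^2 - 2*o + 1) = (o - 1)*(o + 1)*(o - 1)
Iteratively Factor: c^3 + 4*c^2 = (c)*(c^2 + 4*c) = c^2*(c + 4)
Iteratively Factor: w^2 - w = (w - 1)*(w)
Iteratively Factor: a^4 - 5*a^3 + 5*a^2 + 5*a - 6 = (a - 1)*(a^3 - 4*a^2 + a + 6) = (a - 1)*(a + 1)*(a^2 - 5*a + 6) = (a - 2)*(a - 1)*(a + 1)*(a - 3)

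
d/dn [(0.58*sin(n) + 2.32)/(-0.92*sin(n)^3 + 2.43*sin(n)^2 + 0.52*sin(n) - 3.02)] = (1.0672*sin(n)^3 + 4.9938*sin(n)^2 - 11.2752*sin(n) - 2.958)*cos(n)/(0.8464*sin(n)^6 - 4.4712*sin(n)^5 + 4.9481*sin(n)^4 + 8.084*sin(n)^3 - 14.4068*sin(n)^2 - 3.1408*sin(n) + 9.1204)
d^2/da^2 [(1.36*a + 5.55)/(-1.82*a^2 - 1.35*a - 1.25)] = (-(1.36*a + 5.55)*(3.64*a + 1.35)*(7.28*a + 2.7) + (14.8512*a + 23.874)*(1.82*a^2 + 1.35*a + 1.25))/(1.82*a^2 + 1.35*a + 1.25)^3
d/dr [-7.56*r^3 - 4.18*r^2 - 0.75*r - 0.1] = -22.68*r^2 - 8.36*r - 0.75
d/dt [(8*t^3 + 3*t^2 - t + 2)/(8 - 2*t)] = (-16*t^3 + 93*t^2 + 24*t - 2)/(2*(t^2 - 8*t + 16))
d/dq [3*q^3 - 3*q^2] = 3*q*(3*q - 2)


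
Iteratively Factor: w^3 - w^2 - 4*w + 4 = (w - 2)*(w^2 + w - 2) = (w - 2)*(w + 2)*(w - 1)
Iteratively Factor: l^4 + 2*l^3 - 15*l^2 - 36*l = (l)*(l^3 + 2*l^2 - 15*l - 36) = l*(l + 3)*(l^2 - l - 12) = l*(l - 4)*(l + 3)*(l + 3)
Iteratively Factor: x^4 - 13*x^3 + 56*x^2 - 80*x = (x - 4)*(x^3 - 9*x^2 + 20*x) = (x - 4)^2*(x^2 - 5*x) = (x - 5)*(x - 4)^2*(x)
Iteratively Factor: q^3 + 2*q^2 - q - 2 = (q + 1)*(q^2 + q - 2) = (q + 1)*(q + 2)*(q - 1)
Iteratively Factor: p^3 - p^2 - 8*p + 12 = (p + 3)*(p^2 - 4*p + 4) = (p - 2)*(p + 3)*(p - 2)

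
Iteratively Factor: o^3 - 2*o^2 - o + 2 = (o - 2)*(o^2 - 1) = (o - 2)*(o + 1)*(o - 1)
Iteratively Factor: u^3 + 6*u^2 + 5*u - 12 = (u - 1)*(u^2 + 7*u + 12) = (u - 1)*(u + 3)*(u + 4)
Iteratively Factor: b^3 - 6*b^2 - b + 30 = (b - 5)*(b^2 - b - 6) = (b - 5)*(b + 2)*(b - 3)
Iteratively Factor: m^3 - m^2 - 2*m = (m + 1)*(m^2 - 2*m) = (m - 2)*(m + 1)*(m)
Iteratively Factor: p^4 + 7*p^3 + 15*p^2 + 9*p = (p + 3)*(p^3 + 4*p^2 + 3*p) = (p + 1)*(p + 3)*(p^2 + 3*p) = (p + 1)*(p + 3)^2*(p)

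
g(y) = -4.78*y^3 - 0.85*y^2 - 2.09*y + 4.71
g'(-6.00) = -508.13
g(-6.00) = 1019.13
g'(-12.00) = -2046.65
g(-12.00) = 8167.23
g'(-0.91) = -12.42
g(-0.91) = 9.51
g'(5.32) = -416.99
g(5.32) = -750.18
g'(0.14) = -2.61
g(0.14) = 4.39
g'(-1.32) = -24.83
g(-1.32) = 16.98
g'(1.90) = -57.09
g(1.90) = -35.12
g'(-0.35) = -3.25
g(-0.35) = 5.54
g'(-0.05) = -2.04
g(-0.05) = 4.81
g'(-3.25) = -148.03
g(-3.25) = 166.61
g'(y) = -14.34*y^2 - 1.7*y - 2.09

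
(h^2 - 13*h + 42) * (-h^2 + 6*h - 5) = -h^4 + 19*h^3 - 125*h^2 + 317*h - 210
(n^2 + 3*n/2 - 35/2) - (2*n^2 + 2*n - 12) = -n^2 - n/2 - 11/2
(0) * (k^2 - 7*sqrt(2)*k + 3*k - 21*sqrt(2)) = 0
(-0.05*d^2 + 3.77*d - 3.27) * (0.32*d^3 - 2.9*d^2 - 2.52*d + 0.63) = -0.016*d^5 + 1.3514*d^4 - 11.8534*d^3 - 0.0489000000000003*d^2 + 10.6155*d - 2.0601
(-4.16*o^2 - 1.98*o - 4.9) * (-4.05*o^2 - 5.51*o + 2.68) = 16.848*o^4 + 30.9406*o^3 + 19.606*o^2 + 21.6926*o - 13.132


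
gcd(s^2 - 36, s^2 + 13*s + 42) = s + 6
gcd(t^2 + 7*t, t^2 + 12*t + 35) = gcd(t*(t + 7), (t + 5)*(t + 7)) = t + 7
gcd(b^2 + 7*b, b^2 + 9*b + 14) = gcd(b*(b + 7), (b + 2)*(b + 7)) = b + 7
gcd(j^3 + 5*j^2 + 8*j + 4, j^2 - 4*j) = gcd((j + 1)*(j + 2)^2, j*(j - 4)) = 1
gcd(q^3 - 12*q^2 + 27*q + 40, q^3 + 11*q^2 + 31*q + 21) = q + 1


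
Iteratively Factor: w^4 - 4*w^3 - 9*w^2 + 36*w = (w)*(w^3 - 4*w^2 - 9*w + 36) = w*(w - 4)*(w^2 - 9) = w*(w - 4)*(w - 3)*(w + 3)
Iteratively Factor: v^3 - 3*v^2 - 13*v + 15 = (v + 3)*(v^2 - 6*v + 5) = (v - 5)*(v + 3)*(v - 1)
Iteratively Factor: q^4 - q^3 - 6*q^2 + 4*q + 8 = (q + 1)*(q^3 - 2*q^2 - 4*q + 8) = (q - 2)*(q + 1)*(q^2 - 4) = (q - 2)*(q + 1)*(q + 2)*(q - 2)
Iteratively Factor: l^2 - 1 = (l + 1)*(l - 1)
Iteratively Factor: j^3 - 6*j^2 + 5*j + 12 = (j + 1)*(j^2 - 7*j + 12) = (j - 3)*(j + 1)*(j - 4)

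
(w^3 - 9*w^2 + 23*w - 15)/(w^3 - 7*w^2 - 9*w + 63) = (w^2 - 6*w + 5)/(w^2 - 4*w - 21)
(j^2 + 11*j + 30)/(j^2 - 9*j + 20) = (j^2 + 11*j + 30)/(j^2 - 9*j + 20)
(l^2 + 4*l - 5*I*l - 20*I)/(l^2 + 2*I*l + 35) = (l + 4)/(l + 7*I)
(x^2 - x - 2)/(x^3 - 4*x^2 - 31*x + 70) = (x + 1)/(x^2 - 2*x - 35)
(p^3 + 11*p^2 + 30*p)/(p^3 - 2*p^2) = (p^2 + 11*p + 30)/(p*(p - 2))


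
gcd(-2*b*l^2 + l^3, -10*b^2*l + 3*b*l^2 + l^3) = 2*b*l - l^2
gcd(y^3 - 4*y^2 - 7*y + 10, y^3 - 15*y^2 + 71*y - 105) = y - 5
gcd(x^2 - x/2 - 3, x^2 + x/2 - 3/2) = x + 3/2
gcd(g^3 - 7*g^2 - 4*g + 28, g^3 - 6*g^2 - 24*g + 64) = g - 2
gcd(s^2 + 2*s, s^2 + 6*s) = s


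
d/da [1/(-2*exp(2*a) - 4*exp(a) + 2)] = (exp(a) + 1)*exp(a)/(exp(2*a) + 2*exp(a) - 1)^2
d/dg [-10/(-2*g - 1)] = -20/(2*g + 1)^2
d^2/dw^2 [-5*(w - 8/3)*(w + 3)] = -10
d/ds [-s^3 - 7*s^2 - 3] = s*(-3*s - 14)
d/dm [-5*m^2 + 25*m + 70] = 25 - 10*m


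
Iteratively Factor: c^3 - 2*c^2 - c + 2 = (c + 1)*(c^2 - 3*c + 2) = (c - 1)*(c + 1)*(c - 2)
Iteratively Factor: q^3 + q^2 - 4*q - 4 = (q + 2)*(q^2 - q - 2) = (q - 2)*(q + 2)*(q + 1)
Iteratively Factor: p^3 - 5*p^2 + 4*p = (p)*(p^2 - 5*p + 4) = p*(p - 4)*(p - 1)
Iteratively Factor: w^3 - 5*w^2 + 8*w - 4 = (w - 2)*(w^2 - 3*w + 2) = (w - 2)^2*(w - 1)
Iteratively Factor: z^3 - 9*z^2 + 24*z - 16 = (z - 4)*(z^2 - 5*z + 4) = (z - 4)^2*(z - 1)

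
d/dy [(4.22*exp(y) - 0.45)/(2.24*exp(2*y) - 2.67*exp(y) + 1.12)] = (-9.4528*exp(2*y) + 2.016*exp(y) + 3.5249)*exp(y)/(5.0176*exp(4*y) - 11.9616*exp(3*y) + 12.1465*exp(2*y) - 5.9808*exp(y) + 1.2544)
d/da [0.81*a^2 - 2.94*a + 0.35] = 1.62*a - 2.94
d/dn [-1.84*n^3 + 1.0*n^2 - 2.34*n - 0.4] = -5.52*n^2 + 2.0*n - 2.34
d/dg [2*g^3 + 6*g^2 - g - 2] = 6*g^2 + 12*g - 1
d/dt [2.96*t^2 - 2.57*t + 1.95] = 5.92*t - 2.57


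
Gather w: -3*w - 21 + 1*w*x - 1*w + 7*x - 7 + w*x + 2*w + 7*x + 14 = w*(2*x - 2) + 14*x - 14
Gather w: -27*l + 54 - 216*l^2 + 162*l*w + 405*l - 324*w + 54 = -216*l^2 + 378*l + w*(162*l - 324) + 108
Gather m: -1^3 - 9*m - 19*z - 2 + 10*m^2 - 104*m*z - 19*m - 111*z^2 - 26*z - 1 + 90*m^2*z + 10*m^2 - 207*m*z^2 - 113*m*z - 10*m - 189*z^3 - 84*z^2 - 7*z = m^2*(90*z + 20) + m*(-207*z^2 - 217*z - 38) - 189*z^3 - 195*z^2 - 52*z - 4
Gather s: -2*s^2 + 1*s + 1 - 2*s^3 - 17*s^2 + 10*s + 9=-2*s^3 - 19*s^2 + 11*s + 10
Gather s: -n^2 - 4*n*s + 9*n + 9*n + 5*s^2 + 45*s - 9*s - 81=-n^2 + 18*n + 5*s^2 + s*(36 - 4*n) - 81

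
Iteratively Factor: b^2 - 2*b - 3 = (b + 1)*(b - 3)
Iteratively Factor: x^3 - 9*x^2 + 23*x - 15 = (x - 1)*(x^2 - 8*x + 15) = (x - 3)*(x - 1)*(x - 5)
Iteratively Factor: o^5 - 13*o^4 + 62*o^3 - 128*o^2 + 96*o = (o)*(o^4 - 13*o^3 + 62*o^2 - 128*o + 96) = o*(o - 3)*(o^3 - 10*o^2 + 32*o - 32) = o*(o - 4)*(o - 3)*(o^2 - 6*o + 8) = o*(o - 4)*(o - 3)*(o - 2)*(o - 4)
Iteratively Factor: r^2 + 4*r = (r)*(r + 4)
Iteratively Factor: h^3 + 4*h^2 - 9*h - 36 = (h + 4)*(h^2 - 9) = (h - 3)*(h + 4)*(h + 3)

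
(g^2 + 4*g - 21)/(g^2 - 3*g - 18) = (-g^2 - 4*g + 21)/(-g^2 + 3*g + 18)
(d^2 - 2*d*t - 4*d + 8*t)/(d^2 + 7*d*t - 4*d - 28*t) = (d - 2*t)/(d + 7*t)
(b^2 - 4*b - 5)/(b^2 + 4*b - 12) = (b^2 - 4*b - 5)/(b^2 + 4*b - 12)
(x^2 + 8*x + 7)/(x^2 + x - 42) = (x + 1)/(x - 6)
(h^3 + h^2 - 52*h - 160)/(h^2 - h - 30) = (h^2 - 4*h - 32)/(h - 6)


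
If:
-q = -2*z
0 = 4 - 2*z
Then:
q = 4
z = 2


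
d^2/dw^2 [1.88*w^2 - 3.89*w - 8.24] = 3.76000000000000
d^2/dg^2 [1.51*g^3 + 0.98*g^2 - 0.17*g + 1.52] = 9.06*g + 1.96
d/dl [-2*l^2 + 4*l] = 4 - 4*l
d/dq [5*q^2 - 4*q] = 10*q - 4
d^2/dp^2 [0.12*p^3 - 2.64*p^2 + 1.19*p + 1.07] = 0.72*p - 5.28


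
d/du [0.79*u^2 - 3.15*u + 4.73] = 1.58*u - 3.15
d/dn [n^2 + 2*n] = 2*n + 2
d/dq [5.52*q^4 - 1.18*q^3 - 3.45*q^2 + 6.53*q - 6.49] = 22.08*q^3 - 3.54*q^2 - 6.9*q + 6.53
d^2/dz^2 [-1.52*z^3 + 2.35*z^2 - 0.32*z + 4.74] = 4.7 - 9.12*z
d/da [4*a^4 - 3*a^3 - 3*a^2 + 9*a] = 16*a^3 - 9*a^2 - 6*a + 9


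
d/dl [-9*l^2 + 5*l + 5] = 5 - 18*l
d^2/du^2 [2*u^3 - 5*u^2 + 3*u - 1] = 12*u - 10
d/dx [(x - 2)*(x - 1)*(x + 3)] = 3*x^2 - 7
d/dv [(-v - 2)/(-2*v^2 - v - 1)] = (2*v^2 + v - (v + 2)*(4*v + 1) + 1)/(2*v^2 + v + 1)^2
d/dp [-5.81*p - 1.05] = -5.81000000000000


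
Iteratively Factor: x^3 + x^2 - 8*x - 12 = (x + 2)*(x^2 - x - 6) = (x + 2)^2*(x - 3)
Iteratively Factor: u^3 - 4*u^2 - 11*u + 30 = (u + 3)*(u^2 - 7*u + 10) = (u - 2)*(u + 3)*(u - 5)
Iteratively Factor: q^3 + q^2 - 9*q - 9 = (q + 1)*(q^2 - 9) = (q - 3)*(q + 1)*(q + 3)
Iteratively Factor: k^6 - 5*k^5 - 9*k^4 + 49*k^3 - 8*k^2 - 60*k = (k - 2)*(k^5 - 3*k^4 - 15*k^3 + 19*k^2 + 30*k) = k*(k - 2)*(k^4 - 3*k^3 - 15*k^2 + 19*k + 30) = k*(k - 2)^2*(k^3 - k^2 - 17*k - 15) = k*(k - 2)^2*(k + 3)*(k^2 - 4*k - 5) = k*(k - 5)*(k - 2)^2*(k + 3)*(k + 1)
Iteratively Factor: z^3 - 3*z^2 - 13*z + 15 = (z - 5)*(z^2 + 2*z - 3) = (z - 5)*(z - 1)*(z + 3)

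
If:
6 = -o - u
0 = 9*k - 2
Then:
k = 2/9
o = -u - 6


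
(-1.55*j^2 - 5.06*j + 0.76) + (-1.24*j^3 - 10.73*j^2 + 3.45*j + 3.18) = -1.24*j^3 - 12.28*j^2 - 1.61*j + 3.94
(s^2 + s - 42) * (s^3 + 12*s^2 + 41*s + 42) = s^5 + 13*s^4 + 11*s^3 - 421*s^2 - 1680*s - 1764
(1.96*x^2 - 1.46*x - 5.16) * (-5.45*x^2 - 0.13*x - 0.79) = -10.682*x^4 + 7.7022*x^3 + 26.7634*x^2 + 1.8242*x + 4.0764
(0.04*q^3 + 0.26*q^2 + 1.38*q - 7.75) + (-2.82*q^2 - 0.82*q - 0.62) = 0.04*q^3 - 2.56*q^2 + 0.56*q - 8.37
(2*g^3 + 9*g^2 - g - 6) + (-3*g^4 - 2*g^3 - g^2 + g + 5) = -3*g^4 + 8*g^2 - 1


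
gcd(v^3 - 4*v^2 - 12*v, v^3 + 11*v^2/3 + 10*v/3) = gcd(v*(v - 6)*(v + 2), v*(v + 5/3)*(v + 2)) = v^2 + 2*v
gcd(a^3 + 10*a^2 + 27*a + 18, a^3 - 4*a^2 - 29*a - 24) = a^2 + 4*a + 3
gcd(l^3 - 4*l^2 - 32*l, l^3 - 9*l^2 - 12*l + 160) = l^2 - 4*l - 32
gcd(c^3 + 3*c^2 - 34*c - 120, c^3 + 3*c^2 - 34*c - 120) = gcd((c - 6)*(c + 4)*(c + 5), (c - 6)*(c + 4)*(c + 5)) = c^3 + 3*c^2 - 34*c - 120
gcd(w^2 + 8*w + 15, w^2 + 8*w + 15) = w^2 + 8*w + 15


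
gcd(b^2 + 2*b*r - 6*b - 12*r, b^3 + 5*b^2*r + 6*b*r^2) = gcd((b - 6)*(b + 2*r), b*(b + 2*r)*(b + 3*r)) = b + 2*r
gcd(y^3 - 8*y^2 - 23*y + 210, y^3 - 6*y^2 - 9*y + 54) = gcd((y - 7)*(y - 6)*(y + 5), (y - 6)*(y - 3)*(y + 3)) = y - 6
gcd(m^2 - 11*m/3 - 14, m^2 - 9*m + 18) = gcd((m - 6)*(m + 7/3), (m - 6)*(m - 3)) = m - 6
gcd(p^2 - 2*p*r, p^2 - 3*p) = p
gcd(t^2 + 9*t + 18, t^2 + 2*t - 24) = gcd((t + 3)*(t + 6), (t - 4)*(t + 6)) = t + 6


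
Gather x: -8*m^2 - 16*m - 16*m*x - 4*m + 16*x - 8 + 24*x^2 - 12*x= -8*m^2 - 20*m + 24*x^2 + x*(4 - 16*m) - 8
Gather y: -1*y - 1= -y - 1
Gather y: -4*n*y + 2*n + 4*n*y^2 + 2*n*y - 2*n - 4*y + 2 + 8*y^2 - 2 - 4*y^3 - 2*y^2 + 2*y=-4*y^3 + y^2*(4*n + 6) + y*(-2*n - 2)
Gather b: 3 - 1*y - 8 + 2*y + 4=y - 1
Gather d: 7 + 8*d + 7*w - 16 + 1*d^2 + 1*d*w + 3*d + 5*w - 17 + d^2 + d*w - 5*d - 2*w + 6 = 2*d^2 + d*(2*w + 6) + 10*w - 20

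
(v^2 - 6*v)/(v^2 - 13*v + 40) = v*(v - 6)/(v^2 - 13*v + 40)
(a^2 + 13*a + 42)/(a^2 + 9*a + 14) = (a + 6)/(a + 2)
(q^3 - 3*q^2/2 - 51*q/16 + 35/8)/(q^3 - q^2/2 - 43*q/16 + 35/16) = (q - 2)/(q - 1)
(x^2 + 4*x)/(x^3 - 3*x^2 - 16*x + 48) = x/(x^2 - 7*x + 12)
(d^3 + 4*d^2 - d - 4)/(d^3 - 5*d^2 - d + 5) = (d + 4)/(d - 5)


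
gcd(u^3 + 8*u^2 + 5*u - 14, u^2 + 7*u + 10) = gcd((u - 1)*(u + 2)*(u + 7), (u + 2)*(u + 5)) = u + 2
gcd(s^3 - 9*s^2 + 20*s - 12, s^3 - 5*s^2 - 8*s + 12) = s^2 - 7*s + 6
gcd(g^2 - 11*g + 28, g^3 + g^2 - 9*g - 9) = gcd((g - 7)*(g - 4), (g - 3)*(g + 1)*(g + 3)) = 1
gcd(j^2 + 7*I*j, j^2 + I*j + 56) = 1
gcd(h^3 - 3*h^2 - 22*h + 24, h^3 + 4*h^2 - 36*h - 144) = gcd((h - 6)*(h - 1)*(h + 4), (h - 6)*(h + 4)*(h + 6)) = h^2 - 2*h - 24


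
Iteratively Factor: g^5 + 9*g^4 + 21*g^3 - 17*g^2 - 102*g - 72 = (g + 4)*(g^4 + 5*g^3 + g^2 - 21*g - 18) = (g + 1)*(g + 4)*(g^3 + 4*g^2 - 3*g - 18) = (g + 1)*(g + 3)*(g + 4)*(g^2 + g - 6) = (g - 2)*(g + 1)*(g + 3)*(g + 4)*(g + 3)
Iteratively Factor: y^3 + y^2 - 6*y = (y + 3)*(y^2 - 2*y) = y*(y + 3)*(y - 2)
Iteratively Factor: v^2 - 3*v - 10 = (v + 2)*(v - 5)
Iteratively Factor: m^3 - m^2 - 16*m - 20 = (m + 2)*(m^2 - 3*m - 10) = (m + 2)^2*(m - 5)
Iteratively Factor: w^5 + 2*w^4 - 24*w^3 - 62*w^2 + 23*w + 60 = (w + 1)*(w^4 + w^3 - 25*w^2 - 37*w + 60) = (w + 1)*(w + 3)*(w^3 - 2*w^2 - 19*w + 20) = (w - 1)*(w + 1)*(w + 3)*(w^2 - w - 20) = (w - 1)*(w + 1)*(w + 3)*(w + 4)*(w - 5)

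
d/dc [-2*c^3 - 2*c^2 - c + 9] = -6*c^2 - 4*c - 1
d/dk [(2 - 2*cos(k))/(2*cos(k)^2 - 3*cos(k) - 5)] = 4*(sin(k)^2 + 2*cos(k) - 5)*sin(k)/((cos(k) + 1)^2*(2*cos(k) - 5)^2)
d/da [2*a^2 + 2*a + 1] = 4*a + 2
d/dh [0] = 0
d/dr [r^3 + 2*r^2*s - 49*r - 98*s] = 3*r^2 + 4*r*s - 49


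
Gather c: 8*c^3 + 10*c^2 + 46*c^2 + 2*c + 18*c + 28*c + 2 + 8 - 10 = 8*c^3 + 56*c^2 + 48*c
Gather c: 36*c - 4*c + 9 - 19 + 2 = 32*c - 8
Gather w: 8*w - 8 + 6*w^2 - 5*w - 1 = 6*w^2 + 3*w - 9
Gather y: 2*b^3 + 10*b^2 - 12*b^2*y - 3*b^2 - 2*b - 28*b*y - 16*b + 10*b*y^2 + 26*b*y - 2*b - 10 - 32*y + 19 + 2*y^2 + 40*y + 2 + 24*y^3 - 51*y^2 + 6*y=2*b^3 + 7*b^2 - 20*b + 24*y^3 + y^2*(10*b - 49) + y*(-12*b^2 - 2*b + 14) + 11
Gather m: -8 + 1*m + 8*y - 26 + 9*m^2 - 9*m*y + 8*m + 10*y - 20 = 9*m^2 + m*(9 - 9*y) + 18*y - 54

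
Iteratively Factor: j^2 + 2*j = (j + 2)*(j)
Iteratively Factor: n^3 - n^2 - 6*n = (n)*(n^2 - n - 6) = n*(n + 2)*(n - 3)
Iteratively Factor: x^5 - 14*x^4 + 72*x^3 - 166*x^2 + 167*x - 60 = (x - 4)*(x^4 - 10*x^3 + 32*x^2 - 38*x + 15) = (x - 4)*(x - 1)*(x^3 - 9*x^2 + 23*x - 15) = (x - 5)*(x - 4)*(x - 1)*(x^2 - 4*x + 3) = (x - 5)*(x - 4)*(x - 1)^2*(x - 3)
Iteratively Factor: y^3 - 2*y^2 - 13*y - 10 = (y - 5)*(y^2 + 3*y + 2) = (y - 5)*(y + 1)*(y + 2)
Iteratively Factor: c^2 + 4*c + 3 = (c + 3)*(c + 1)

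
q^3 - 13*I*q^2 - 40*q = q*(q - 8*I)*(q - 5*I)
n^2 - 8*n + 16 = (n - 4)^2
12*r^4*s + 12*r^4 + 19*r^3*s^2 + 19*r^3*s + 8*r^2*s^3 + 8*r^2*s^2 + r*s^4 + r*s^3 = (r + s)*(3*r + s)*(4*r + s)*(r*s + r)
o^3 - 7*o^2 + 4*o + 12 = (o - 6)*(o - 2)*(o + 1)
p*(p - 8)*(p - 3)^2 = p^4 - 14*p^3 + 57*p^2 - 72*p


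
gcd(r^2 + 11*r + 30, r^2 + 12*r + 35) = r + 5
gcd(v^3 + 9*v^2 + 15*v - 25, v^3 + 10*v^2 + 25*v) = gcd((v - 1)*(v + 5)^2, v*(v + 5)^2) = v^2 + 10*v + 25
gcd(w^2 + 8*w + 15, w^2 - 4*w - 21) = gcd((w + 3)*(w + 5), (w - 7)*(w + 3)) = w + 3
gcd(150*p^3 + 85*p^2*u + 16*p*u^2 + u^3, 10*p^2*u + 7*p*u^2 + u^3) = 5*p + u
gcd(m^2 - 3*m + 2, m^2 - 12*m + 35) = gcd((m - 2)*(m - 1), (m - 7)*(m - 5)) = 1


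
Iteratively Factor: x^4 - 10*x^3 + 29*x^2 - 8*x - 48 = (x - 4)*(x^3 - 6*x^2 + 5*x + 12) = (x - 4)*(x - 3)*(x^2 - 3*x - 4) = (x - 4)^2*(x - 3)*(x + 1)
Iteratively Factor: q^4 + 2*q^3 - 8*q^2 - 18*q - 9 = (q + 1)*(q^3 + q^2 - 9*q - 9) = (q + 1)*(q + 3)*(q^2 - 2*q - 3) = (q - 3)*(q + 1)*(q + 3)*(q + 1)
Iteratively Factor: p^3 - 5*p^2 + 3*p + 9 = (p - 3)*(p^2 - 2*p - 3) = (p - 3)*(p + 1)*(p - 3)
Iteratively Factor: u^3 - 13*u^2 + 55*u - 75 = (u - 5)*(u^2 - 8*u + 15) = (u - 5)*(u - 3)*(u - 5)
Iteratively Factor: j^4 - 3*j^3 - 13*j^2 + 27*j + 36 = (j - 3)*(j^3 - 13*j - 12) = (j - 4)*(j - 3)*(j^2 + 4*j + 3) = (j - 4)*(j - 3)*(j + 1)*(j + 3)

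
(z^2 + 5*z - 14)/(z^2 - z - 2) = (z + 7)/(z + 1)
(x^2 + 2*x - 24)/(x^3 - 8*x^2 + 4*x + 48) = (x + 6)/(x^2 - 4*x - 12)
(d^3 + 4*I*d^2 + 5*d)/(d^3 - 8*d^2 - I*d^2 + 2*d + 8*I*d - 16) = d*(d^2 + 4*I*d + 5)/(d^3 - d^2*(8 + I) + 2*d*(1 + 4*I) - 16)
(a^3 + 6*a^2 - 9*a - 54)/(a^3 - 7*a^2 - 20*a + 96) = (a^2 + 9*a + 18)/(a^2 - 4*a - 32)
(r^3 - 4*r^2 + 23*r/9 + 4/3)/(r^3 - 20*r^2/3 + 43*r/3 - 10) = (9*r^2 - 9*r - 4)/(3*(3*r^2 - 11*r + 10))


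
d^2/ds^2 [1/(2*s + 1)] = 8/(2*s + 1)^3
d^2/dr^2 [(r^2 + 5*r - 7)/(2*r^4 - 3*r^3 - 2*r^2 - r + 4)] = 6*(4*r^8 + 34*r^7 - 169*r^6 + 239*r^5 - 37*r^4 - 207*r^3 + 191*r^2 - 58*r - 9)/(8*r^12 - 36*r^11 + 30*r^10 + 33*r^9 + 54*r^8 - 183*r^7 - 26*r^6 + 75*r^5 + 210*r^4 - 97*r^3 - 84*r^2 - 48*r + 64)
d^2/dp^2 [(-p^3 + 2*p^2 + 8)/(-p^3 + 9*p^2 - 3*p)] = 2*(7*p^6 - 9*p^5 - 30*p^4 + 531*p^3 - 2016*p^2 + 648*p - 72)/(p^3*(p^6 - 27*p^5 + 252*p^4 - 891*p^3 + 756*p^2 - 243*p + 27))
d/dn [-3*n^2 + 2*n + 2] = 2 - 6*n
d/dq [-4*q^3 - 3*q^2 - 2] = 6*q*(-2*q - 1)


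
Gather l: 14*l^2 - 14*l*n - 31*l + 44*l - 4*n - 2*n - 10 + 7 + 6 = 14*l^2 + l*(13 - 14*n) - 6*n + 3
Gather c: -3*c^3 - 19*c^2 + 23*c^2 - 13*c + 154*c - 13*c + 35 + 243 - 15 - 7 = -3*c^3 + 4*c^2 + 128*c + 256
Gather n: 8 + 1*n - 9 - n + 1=0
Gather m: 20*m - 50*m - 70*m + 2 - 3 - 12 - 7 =-100*m - 20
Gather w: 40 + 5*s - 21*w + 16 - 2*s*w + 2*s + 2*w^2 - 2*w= 7*s + 2*w^2 + w*(-2*s - 23) + 56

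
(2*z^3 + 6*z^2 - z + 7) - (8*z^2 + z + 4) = 2*z^3 - 2*z^2 - 2*z + 3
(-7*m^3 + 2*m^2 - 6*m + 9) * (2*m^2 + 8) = -14*m^5 + 4*m^4 - 68*m^3 + 34*m^2 - 48*m + 72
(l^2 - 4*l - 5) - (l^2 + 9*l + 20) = -13*l - 25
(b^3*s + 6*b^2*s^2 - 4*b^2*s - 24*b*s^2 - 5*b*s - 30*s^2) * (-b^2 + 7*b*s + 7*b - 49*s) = -b^5*s + b^4*s^2 + 11*b^4*s + 42*b^3*s^3 - 11*b^3*s^2 - 23*b^3*s - 462*b^2*s^3 + 23*b^2*s^2 - 35*b^2*s + 966*b*s^3 + 35*b*s^2 + 1470*s^3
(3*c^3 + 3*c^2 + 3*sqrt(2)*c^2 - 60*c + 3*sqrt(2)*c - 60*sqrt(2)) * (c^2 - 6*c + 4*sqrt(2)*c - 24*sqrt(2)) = 3*c^5 - 15*c^4 + 15*sqrt(2)*c^4 - 75*sqrt(2)*c^3 - 54*c^3 - 390*sqrt(2)*c^2 + 240*c^2 - 624*c + 1800*sqrt(2)*c + 2880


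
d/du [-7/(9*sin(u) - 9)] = 7*cos(u)/(9*(sin(u) - 1)^2)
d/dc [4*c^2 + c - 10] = 8*c + 1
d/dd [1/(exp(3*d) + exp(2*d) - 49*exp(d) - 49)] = (-3*exp(2*d) - 2*exp(d) + 49)*exp(d)/(exp(3*d) + exp(2*d) - 49*exp(d) - 49)^2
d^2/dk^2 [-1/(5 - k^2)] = 2*(3*k^2 + 5)/(k^2 - 5)^3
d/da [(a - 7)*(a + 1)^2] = (a + 1)*(3*a - 13)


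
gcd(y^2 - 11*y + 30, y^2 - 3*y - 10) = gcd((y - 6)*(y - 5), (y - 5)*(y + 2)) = y - 5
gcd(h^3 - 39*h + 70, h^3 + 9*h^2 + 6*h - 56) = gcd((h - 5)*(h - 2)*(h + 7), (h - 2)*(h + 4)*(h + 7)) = h^2 + 5*h - 14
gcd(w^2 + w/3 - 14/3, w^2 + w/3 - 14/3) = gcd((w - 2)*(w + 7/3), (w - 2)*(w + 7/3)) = w^2 + w/3 - 14/3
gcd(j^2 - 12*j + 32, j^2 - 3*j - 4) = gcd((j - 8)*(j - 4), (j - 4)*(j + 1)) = j - 4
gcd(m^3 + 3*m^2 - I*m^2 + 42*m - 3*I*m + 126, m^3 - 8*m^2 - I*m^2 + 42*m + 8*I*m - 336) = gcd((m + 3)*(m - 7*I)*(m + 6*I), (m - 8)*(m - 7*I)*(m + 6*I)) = m^2 - I*m + 42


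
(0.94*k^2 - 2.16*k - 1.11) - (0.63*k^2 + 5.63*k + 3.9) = 0.31*k^2 - 7.79*k - 5.01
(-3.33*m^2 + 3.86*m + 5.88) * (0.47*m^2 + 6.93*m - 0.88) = -1.5651*m^4 - 21.2627*m^3 + 32.4438*m^2 + 37.3516*m - 5.1744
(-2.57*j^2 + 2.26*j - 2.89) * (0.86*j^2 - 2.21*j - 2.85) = -2.2102*j^4 + 7.6233*j^3 - 0.1555*j^2 - 0.0541*j + 8.2365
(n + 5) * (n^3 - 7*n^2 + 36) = n^4 - 2*n^3 - 35*n^2 + 36*n + 180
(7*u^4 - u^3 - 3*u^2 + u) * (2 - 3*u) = -21*u^5 + 17*u^4 + 7*u^3 - 9*u^2 + 2*u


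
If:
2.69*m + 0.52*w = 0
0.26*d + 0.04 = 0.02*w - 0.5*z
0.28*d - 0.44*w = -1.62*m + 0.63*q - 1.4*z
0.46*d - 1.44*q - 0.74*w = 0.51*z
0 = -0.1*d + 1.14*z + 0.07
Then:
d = -0.05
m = 0.05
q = 0.14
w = -0.26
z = -0.07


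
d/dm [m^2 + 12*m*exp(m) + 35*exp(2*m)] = 12*m*exp(m) + 2*m + 70*exp(2*m) + 12*exp(m)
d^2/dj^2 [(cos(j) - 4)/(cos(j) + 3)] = 7*(cos(j)^2 - 3*cos(j) - 2)/(cos(j) + 3)^3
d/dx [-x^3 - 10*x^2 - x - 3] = -3*x^2 - 20*x - 1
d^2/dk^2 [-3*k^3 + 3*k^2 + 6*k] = 6 - 18*k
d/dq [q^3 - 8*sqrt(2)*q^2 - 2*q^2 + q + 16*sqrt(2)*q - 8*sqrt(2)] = 3*q^2 - 16*sqrt(2)*q - 4*q + 1 + 16*sqrt(2)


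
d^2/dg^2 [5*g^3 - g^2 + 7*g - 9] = 30*g - 2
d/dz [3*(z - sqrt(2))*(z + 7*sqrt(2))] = 6*z + 18*sqrt(2)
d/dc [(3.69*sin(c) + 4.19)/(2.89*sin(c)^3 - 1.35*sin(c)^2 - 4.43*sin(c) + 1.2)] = (-21.3282*sin(c)^3 - 31.3458*sin(c)^2 + 11.313*sin(c) + 22.9897)*cos(c)/(8.3521*sin(c)^6 - 7.803*sin(c)^5 - 23.7829*sin(c)^4 + 18.897*sin(c)^3 + 16.3849*sin(c)^2 - 10.632*sin(c) + 1.44)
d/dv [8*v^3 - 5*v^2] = 2*v*(12*v - 5)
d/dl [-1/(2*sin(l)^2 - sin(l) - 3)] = (4*sin(l) - 1)*cos(l)/(sin(l) + cos(2*l) + 2)^2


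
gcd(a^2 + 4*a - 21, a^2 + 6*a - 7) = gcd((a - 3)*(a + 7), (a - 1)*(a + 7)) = a + 7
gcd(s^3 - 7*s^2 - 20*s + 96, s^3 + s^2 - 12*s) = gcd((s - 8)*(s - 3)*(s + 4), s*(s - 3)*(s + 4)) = s^2 + s - 12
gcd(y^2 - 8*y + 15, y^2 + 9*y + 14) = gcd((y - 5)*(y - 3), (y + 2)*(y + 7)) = 1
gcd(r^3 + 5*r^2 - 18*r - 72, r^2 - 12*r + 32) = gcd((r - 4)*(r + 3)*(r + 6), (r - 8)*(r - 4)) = r - 4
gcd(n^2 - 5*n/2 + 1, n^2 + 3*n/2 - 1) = n - 1/2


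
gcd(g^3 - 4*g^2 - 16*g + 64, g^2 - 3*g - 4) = g - 4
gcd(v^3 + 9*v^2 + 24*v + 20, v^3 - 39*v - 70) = v^2 + 7*v + 10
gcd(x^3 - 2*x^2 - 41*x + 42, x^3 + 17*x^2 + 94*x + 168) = x + 6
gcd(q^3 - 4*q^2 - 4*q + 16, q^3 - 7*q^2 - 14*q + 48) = q - 2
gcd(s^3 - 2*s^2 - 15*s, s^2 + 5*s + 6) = s + 3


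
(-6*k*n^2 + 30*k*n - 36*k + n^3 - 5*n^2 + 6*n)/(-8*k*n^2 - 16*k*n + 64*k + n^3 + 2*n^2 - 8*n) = (6*k*n - 18*k - n^2 + 3*n)/(8*k*n + 32*k - n^2 - 4*n)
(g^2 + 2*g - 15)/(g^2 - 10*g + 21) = (g + 5)/(g - 7)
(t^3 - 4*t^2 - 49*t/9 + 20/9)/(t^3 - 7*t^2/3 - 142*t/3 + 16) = (3*t^2 - 11*t - 20)/(3*(t^2 - 2*t - 48))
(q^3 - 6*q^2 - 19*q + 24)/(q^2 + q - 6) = (q^2 - 9*q + 8)/(q - 2)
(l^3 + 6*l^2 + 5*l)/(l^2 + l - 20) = l*(l + 1)/(l - 4)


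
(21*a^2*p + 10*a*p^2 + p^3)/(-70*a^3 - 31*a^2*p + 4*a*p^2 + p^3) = p*(3*a + p)/(-10*a^2 - 3*a*p + p^2)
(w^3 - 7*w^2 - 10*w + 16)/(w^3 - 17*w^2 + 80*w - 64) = (w + 2)/(w - 8)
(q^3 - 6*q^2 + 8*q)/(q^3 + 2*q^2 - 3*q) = (q^2 - 6*q + 8)/(q^2 + 2*q - 3)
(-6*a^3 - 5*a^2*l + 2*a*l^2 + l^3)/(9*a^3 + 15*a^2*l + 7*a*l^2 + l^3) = (-2*a + l)/(3*a + l)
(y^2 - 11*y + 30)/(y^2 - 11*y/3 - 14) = 3*(y - 5)/(3*y + 7)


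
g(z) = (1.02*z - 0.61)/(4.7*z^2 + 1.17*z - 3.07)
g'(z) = (-9.4*z - 1.17)*(1.02*z - 0.61)/(4.7*z^2 + 1.17*z - 3.07)^2 + 1.02/(4.7*z^2 + 1.17*z - 3.07) = (-4.794*z^2 + 5.734*z - 2.4177)/(22.09*z^4 + 10.998*z^3 - 27.4891*z^2 - 7.1838*z + 9.4249)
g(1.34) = 0.11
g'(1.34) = -0.07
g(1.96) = 0.08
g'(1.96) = -0.03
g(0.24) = 0.15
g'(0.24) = -0.21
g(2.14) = 0.08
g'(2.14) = -0.03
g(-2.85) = -0.11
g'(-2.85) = -0.06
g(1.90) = 0.08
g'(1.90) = -0.03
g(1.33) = 0.11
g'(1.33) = -0.07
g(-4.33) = -0.06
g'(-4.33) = -0.02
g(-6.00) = -0.04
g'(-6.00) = -0.01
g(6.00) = 0.03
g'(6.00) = -0.00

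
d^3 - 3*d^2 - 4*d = d*(d - 4)*(d + 1)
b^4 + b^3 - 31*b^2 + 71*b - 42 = (b - 3)*(b - 2)*(b - 1)*(b + 7)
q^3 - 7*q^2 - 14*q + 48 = (q - 8)*(q - 2)*(q + 3)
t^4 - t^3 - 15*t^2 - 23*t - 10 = (t - 5)*(t + 1)^2*(t + 2)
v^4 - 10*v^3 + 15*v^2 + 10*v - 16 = (v - 8)*(v - 2)*(v - 1)*(v + 1)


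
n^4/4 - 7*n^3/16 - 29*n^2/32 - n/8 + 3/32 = (n/4 + 1/4)*(n - 3)*(n - 1/4)*(n + 1/2)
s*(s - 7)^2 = s^3 - 14*s^2 + 49*s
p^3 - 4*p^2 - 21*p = p*(p - 7)*(p + 3)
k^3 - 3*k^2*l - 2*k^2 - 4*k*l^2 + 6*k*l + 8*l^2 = (k - 2)*(k - 4*l)*(k + l)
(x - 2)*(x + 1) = x^2 - x - 2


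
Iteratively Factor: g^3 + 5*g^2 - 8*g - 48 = (g + 4)*(g^2 + g - 12) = (g + 4)^2*(g - 3)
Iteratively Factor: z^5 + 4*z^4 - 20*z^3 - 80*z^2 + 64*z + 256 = (z + 4)*(z^4 - 20*z^2 + 64) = (z - 2)*(z + 4)*(z^3 + 2*z^2 - 16*z - 32) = (z - 4)*(z - 2)*(z + 4)*(z^2 + 6*z + 8) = (z - 4)*(z - 2)*(z + 4)^2*(z + 2)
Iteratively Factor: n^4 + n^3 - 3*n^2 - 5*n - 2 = (n + 1)*(n^3 - 3*n - 2) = (n - 2)*(n + 1)*(n^2 + 2*n + 1) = (n - 2)*(n + 1)^2*(n + 1)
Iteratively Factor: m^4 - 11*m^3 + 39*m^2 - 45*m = (m - 3)*(m^3 - 8*m^2 + 15*m) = m*(m - 3)*(m^2 - 8*m + 15) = m*(m - 3)^2*(m - 5)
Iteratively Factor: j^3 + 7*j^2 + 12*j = (j + 3)*(j^2 + 4*j) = (j + 3)*(j + 4)*(j)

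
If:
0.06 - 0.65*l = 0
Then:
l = 0.09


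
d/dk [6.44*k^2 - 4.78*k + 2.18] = 12.88*k - 4.78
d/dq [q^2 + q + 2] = 2*q + 1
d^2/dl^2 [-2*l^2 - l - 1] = -4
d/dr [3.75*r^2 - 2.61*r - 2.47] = 7.5*r - 2.61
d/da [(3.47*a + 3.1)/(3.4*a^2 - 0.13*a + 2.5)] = (-11.798*a^2 - 21.08*a + 9.078)/(11.56*a^4 - 0.884*a^3 + 17.0169*a^2 - 0.65*a + 6.25)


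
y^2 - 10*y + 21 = (y - 7)*(y - 3)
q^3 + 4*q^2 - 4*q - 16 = (q - 2)*(q + 2)*(q + 4)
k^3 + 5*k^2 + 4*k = k*(k + 1)*(k + 4)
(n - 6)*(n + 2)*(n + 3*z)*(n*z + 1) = n^4*z + 3*n^3*z^2 - 4*n^3*z + n^3 - 12*n^2*z^2 - 9*n^2*z - 4*n^2 - 36*n*z^2 - 12*n*z - 12*n - 36*z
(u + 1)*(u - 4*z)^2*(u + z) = u^4 - 7*u^3*z + u^3 + 8*u^2*z^2 - 7*u^2*z + 16*u*z^3 + 8*u*z^2 + 16*z^3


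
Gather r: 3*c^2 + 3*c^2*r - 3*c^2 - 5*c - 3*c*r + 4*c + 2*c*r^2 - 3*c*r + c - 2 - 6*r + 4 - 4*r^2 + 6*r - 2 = r^2*(2*c - 4) + r*(3*c^2 - 6*c)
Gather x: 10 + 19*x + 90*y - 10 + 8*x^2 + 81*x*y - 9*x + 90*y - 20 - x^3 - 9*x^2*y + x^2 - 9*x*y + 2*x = -x^3 + x^2*(9 - 9*y) + x*(72*y + 12) + 180*y - 20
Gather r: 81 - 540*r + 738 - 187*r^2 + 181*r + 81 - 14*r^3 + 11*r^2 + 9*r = -14*r^3 - 176*r^2 - 350*r + 900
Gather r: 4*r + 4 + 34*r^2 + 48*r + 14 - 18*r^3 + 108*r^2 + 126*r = -18*r^3 + 142*r^2 + 178*r + 18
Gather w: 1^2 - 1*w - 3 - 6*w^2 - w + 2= -6*w^2 - 2*w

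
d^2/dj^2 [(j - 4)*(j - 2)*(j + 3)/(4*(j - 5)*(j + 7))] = (35*j^3 - 453*j^2 + 2769*j - 3439)/(2*(j^6 + 6*j^5 - 93*j^4 - 412*j^3 + 3255*j^2 + 7350*j - 42875))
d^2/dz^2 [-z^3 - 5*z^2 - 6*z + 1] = -6*z - 10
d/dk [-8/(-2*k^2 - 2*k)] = 4*(-2*k - 1)/(k^2*(k + 1)^2)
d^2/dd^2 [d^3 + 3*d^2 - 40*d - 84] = 6*d + 6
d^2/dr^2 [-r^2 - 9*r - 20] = -2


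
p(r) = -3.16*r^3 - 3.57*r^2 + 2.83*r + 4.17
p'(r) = -9.48*r^2 - 7.14*r + 2.83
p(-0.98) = 0.94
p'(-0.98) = 0.72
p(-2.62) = 29.08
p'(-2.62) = -43.54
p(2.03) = -31.23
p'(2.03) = -50.73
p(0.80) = 2.53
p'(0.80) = -8.95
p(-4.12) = 152.90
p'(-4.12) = -128.67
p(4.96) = -455.22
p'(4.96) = -265.81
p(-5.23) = 343.78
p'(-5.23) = -219.13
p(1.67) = -15.78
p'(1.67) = -35.53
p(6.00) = -789.93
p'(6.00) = -381.29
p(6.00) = -789.93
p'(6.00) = -381.29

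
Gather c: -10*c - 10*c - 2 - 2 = -20*c - 4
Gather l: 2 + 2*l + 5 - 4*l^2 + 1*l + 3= -4*l^2 + 3*l + 10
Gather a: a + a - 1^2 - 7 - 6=2*a - 14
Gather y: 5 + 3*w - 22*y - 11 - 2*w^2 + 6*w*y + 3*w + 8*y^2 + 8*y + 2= -2*w^2 + 6*w + 8*y^2 + y*(6*w - 14) - 4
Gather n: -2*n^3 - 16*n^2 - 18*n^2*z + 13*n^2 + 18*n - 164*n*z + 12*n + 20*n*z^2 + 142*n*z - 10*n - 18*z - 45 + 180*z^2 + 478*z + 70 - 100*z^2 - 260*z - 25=-2*n^3 + n^2*(-18*z - 3) + n*(20*z^2 - 22*z + 20) + 80*z^2 + 200*z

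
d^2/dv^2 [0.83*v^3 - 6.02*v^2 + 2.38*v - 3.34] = 4.98*v - 12.04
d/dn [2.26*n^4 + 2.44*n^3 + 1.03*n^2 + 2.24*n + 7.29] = 9.04*n^3 + 7.32*n^2 + 2.06*n + 2.24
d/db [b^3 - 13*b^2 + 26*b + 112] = 3*b^2 - 26*b + 26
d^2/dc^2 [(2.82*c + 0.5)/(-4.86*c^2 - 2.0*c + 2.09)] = (-(2.82*c + 0.5)*(9.72*c + 2.0)*(19.44*c + 4.0) + (82.2312*c + 16.14)*(4.86*c^2 + 2.0*c - 2.09))/(4.86*c^2 + 2.0*c - 2.09)^3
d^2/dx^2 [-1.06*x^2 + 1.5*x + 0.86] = -2.12000000000000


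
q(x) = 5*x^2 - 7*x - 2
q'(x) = 10*x - 7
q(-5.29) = 174.95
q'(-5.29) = -59.90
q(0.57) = -4.37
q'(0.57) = -1.30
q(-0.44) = 2.05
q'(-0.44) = -11.40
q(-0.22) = -0.22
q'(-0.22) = -9.20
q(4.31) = 60.71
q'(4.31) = 36.10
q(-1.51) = 19.97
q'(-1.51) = -22.10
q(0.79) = -4.41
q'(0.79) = 0.90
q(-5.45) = 184.66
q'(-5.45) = -61.50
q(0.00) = -2.00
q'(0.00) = -7.00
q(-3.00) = 64.00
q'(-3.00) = -37.00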